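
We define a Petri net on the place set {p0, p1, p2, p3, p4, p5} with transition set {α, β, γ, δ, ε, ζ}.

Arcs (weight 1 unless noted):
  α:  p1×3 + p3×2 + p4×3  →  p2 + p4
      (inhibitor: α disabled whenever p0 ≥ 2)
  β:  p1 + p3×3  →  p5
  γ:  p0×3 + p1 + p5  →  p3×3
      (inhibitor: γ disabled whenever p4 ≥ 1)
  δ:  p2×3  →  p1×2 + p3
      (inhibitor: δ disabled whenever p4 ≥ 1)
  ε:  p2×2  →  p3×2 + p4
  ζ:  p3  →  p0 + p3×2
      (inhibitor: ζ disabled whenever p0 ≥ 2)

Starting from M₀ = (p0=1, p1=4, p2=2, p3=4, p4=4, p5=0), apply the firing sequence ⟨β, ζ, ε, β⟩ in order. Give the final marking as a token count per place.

(p0=2, p1=2, p2=0, p3=1, p4=5, p5=2)

step 1: fire β:  (p0=1, p1=4, p2=2, p3=4, p4=4, p5=0) → (p0=1, p1=3, p2=2, p3=1, p4=4, p5=1)
step 2: fire ζ:  (p0=1, p1=3, p2=2, p3=1, p4=4, p5=1) → (p0=2, p1=3, p2=2, p3=2, p4=4, p5=1)
step 3: fire ε:  (p0=2, p1=3, p2=2, p3=2, p4=4, p5=1) → (p0=2, p1=3, p2=0, p3=4, p4=5, p5=1)
step 4: fire β:  (p0=2, p1=3, p2=0, p3=4, p4=5, p5=1) → (p0=2, p1=2, p2=0, p3=1, p4=5, p5=2)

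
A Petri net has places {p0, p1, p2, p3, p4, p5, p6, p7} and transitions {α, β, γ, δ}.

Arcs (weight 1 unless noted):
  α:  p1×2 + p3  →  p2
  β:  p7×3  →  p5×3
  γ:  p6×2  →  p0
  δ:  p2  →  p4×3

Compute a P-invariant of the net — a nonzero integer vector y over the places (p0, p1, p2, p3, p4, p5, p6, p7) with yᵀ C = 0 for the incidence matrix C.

Incidence matrix C (rows=places, cols=transitions):
        α    β    γ    δ
   p0   0    0    1    0
   p1  -2    0    0    0
   p2   1    0    0   -1
   p3  -1    0    0    0
   p4   0    0    0    3
   p5   0    3    0    0
   p6   0    0   -2    0
   p7   0   -3    0    0

Candidate y = [0, 1, 0, -2, 0, 0, 0, 0]; check y·C column-wise:
  col α: 1·-2 + 0·1 + -2·-1 = 0
  col β: 1·0 + -2·0 + 0·3 + 0·-3 = 0
  col γ: 0·1 + 1·0 + -2·0 + 0·-2 = 0
  col δ: 1·0 + 0·-1 + -2·0 + 0·3 = 0

y = (p0:0, p1:1, p2:0, p3:-2, p4:0, p5:0, p6:0, p7:0)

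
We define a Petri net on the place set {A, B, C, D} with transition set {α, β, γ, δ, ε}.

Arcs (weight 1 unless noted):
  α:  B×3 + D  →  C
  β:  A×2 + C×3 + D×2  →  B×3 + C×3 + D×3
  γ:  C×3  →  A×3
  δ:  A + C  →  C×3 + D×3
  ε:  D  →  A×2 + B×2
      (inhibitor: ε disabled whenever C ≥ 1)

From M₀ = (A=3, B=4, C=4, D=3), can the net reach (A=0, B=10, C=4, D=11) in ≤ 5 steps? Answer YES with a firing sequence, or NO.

depth 0: 1 marking
depth 1: 5 markings reached so far
depth 2: 12 markings reached so far
depth 3: 21 markings reached so far
depth 4: 33 markings reached so far
depth 5: 50 markings reached so far
target is not among the 50 markings reachable within 5 steps

NO — not reachable within 5 firings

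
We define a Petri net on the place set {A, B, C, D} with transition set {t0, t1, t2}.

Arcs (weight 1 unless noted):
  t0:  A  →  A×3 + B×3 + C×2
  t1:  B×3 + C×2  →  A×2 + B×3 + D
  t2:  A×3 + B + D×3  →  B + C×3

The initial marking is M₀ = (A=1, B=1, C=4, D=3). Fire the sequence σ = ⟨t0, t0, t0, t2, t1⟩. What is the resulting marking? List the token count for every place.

(A=6, B=10, C=11, D=1)

step 1: fire t0:  (A=1, B=1, C=4, D=3) → (A=3, B=4, C=6, D=3)
step 2: fire t0:  (A=3, B=4, C=6, D=3) → (A=5, B=7, C=8, D=3)
step 3: fire t0:  (A=5, B=7, C=8, D=3) → (A=7, B=10, C=10, D=3)
step 4: fire t2:  (A=7, B=10, C=10, D=3) → (A=4, B=10, C=13, D=0)
step 5: fire t1:  (A=4, B=10, C=13, D=0) → (A=6, B=10, C=11, D=1)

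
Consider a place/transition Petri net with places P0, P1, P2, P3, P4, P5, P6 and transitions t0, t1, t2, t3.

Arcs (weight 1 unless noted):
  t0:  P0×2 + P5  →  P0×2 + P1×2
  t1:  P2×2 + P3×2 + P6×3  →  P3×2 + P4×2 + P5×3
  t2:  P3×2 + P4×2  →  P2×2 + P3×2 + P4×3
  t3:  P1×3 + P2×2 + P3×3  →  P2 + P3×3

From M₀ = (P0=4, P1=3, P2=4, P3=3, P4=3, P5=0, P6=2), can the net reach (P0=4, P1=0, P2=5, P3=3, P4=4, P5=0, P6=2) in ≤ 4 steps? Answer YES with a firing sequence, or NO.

step 1: fire t2:  (P0=4, P1=3, P2=4, P3=3, P4=3, P5=0, P6=2) → (P0=4, P1=3, P2=6, P3=3, P4=4, P5=0, P6=2)
step 2: fire t3:  (P0=4, P1=3, P2=6, P3=3, P4=4, P5=0, P6=2) → (P0=4, P1=0, P2=5, P3=3, P4=4, P5=0, P6=2)

YES — reachable via ⟨t2, t3⟩ (2 firings)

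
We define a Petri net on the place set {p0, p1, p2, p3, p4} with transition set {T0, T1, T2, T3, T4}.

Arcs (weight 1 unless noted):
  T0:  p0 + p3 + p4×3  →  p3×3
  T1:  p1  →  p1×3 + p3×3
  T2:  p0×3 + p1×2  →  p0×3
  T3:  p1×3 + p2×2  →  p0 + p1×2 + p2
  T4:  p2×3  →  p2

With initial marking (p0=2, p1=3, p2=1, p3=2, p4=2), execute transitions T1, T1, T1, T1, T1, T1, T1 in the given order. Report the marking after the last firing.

step 1: fire T1:  (p0=2, p1=3, p2=1, p3=2, p4=2) → (p0=2, p1=5, p2=1, p3=5, p4=2)
step 2: fire T1:  (p0=2, p1=5, p2=1, p3=5, p4=2) → (p0=2, p1=7, p2=1, p3=8, p4=2)
step 3: fire T1:  (p0=2, p1=7, p2=1, p3=8, p4=2) → (p0=2, p1=9, p2=1, p3=11, p4=2)
step 4: fire T1:  (p0=2, p1=9, p2=1, p3=11, p4=2) → (p0=2, p1=11, p2=1, p3=14, p4=2)
step 5: fire T1:  (p0=2, p1=11, p2=1, p3=14, p4=2) → (p0=2, p1=13, p2=1, p3=17, p4=2)
step 6: fire T1:  (p0=2, p1=13, p2=1, p3=17, p4=2) → (p0=2, p1=15, p2=1, p3=20, p4=2)
step 7: fire T1:  (p0=2, p1=15, p2=1, p3=20, p4=2) → (p0=2, p1=17, p2=1, p3=23, p4=2)

(p0=2, p1=17, p2=1, p3=23, p4=2)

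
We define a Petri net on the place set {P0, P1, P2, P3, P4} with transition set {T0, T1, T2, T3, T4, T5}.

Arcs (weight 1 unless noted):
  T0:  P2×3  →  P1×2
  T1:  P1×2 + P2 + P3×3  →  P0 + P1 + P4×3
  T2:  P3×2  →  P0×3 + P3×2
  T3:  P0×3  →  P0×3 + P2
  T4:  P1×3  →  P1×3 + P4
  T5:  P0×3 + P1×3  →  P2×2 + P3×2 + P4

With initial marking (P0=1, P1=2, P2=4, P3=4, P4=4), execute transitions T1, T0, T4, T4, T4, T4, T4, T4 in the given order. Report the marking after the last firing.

(P0=2, P1=3, P2=0, P3=1, P4=13)

step 1: fire T1:  (P0=1, P1=2, P2=4, P3=4, P4=4) → (P0=2, P1=1, P2=3, P3=1, P4=7)
step 2: fire T0:  (P0=2, P1=1, P2=3, P3=1, P4=7) → (P0=2, P1=3, P2=0, P3=1, P4=7)
step 3: fire T4:  (P0=2, P1=3, P2=0, P3=1, P4=7) → (P0=2, P1=3, P2=0, P3=1, P4=8)
step 4: fire T4:  (P0=2, P1=3, P2=0, P3=1, P4=8) → (P0=2, P1=3, P2=0, P3=1, P4=9)
step 5: fire T4:  (P0=2, P1=3, P2=0, P3=1, P4=9) → (P0=2, P1=3, P2=0, P3=1, P4=10)
step 6: fire T4:  (P0=2, P1=3, P2=0, P3=1, P4=10) → (P0=2, P1=3, P2=0, P3=1, P4=11)
step 7: fire T4:  (P0=2, P1=3, P2=0, P3=1, P4=11) → (P0=2, P1=3, P2=0, P3=1, P4=12)
step 8: fire T4:  (P0=2, P1=3, P2=0, P3=1, P4=12) → (P0=2, P1=3, P2=0, P3=1, P4=13)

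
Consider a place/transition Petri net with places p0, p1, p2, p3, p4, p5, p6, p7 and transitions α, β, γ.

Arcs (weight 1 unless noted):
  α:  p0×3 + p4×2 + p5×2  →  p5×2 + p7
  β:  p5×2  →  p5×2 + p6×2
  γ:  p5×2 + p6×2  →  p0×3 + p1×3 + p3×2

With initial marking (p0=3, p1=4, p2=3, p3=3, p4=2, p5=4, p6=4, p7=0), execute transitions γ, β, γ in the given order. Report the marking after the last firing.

step 1: fire γ:  (p0=3, p1=4, p2=3, p3=3, p4=2, p5=4, p6=4, p7=0) → (p0=6, p1=7, p2=3, p3=5, p4=2, p5=2, p6=2, p7=0)
step 2: fire β:  (p0=6, p1=7, p2=3, p3=5, p4=2, p5=2, p6=2, p7=0) → (p0=6, p1=7, p2=3, p3=5, p4=2, p5=2, p6=4, p7=0)
step 3: fire γ:  (p0=6, p1=7, p2=3, p3=5, p4=2, p5=2, p6=4, p7=0) → (p0=9, p1=10, p2=3, p3=7, p4=2, p5=0, p6=2, p7=0)

(p0=9, p1=10, p2=3, p3=7, p4=2, p5=0, p6=2, p7=0)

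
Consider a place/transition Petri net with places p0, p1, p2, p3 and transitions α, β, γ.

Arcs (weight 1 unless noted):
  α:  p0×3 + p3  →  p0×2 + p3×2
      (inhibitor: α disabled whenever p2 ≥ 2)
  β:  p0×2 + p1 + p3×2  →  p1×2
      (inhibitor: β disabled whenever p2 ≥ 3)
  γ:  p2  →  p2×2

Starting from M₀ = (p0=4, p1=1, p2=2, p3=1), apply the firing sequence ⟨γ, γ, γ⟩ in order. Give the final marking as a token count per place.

(p0=4, p1=1, p2=5, p3=1)

step 1: fire γ:  (p0=4, p1=1, p2=2, p3=1) → (p0=4, p1=1, p2=3, p3=1)
step 2: fire γ:  (p0=4, p1=1, p2=3, p3=1) → (p0=4, p1=1, p2=4, p3=1)
step 3: fire γ:  (p0=4, p1=1, p2=4, p3=1) → (p0=4, p1=1, p2=5, p3=1)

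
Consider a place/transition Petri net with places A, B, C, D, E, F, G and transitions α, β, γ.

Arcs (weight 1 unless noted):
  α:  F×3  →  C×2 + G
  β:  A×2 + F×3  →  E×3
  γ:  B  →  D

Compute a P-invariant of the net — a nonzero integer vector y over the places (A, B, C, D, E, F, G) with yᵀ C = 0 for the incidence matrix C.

Incidence matrix C (rows=places, cols=transitions):
        α    β    γ
    A   0   -2    0
    B   0    0   -1
    C   2    0    0
    D   0    0    1
    E   0    3    0
    F  -3   -3    0
    G   1    0    0

Candidate y = [0, 1, 0, 1, 0, 0, 0]; check y·C column-wise:
  col α: 1·0 + 0·2 + 1·0 + 0·-3 + 0·1 = 0
  col β: 0·-2 + 1·0 + 1·0 + 0·3 + 0·-3 = 0
  col γ: 1·-1 + 1·1 = 0

y = (A:0, B:1, C:0, D:1, E:0, F:0, G:0)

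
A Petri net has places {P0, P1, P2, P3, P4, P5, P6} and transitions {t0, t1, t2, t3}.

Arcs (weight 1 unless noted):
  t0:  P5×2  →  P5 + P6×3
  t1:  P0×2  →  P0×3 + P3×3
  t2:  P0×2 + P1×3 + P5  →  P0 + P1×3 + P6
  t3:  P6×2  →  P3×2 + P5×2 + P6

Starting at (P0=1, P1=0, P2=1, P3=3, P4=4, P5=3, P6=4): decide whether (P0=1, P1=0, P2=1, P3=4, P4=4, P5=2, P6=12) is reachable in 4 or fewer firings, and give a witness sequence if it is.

NO — not reachable within 4 firings

depth 0: 1 marking
depth 1: 3 markings reached so far
depth 2: 6 markings reached so far
depth 3: 9 markings reached so far
depth 4: 12 markings reached so far
target is not among the 12 markings reachable within 4 steps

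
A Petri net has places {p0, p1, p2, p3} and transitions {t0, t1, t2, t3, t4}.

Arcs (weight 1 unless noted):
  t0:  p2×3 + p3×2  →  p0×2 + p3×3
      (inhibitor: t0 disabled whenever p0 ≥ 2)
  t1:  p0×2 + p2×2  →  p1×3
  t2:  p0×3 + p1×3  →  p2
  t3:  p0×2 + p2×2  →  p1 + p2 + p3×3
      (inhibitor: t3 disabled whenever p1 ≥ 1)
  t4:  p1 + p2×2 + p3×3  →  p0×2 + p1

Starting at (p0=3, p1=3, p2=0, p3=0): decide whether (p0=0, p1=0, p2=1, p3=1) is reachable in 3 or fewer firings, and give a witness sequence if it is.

depth 0: 1 marking
depth 1: 2 markings reached so far
depth 2: 2 markings reached so far
(frontier empty at depth 2; search complete)
target is not among the 2 markings reachable within 3 steps

NO — not reachable within 3 firings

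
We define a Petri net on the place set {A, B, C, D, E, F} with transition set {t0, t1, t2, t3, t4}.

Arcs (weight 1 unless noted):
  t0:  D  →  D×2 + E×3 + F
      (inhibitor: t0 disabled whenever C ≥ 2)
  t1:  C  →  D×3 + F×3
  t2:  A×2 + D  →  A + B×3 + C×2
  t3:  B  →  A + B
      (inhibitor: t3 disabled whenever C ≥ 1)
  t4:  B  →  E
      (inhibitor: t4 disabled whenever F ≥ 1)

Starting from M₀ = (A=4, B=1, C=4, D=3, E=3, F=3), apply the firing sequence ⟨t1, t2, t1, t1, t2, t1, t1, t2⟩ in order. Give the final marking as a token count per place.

(A=1, B=10, C=5, D=15, E=3, F=18)

step 1: fire t1:  (A=4, B=1, C=4, D=3, E=3, F=3) → (A=4, B=1, C=3, D=6, E=3, F=6)
step 2: fire t2:  (A=4, B=1, C=3, D=6, E=3, F=6) → (A=3, B=4, C=5, D=5, E=3, F=6)
step 3: fire t1:  (A=3, B=4, C=5, D=5, E=3, F=6) → (A=3, B=4, C=4, D=8, E=3, F=9)
step 4: fire t1:  (A=3, B=4, C=4, D=8, E=3, F=9) → (A=3, B=4, C=3, D=11, E=3, F=12)
step 5: fire t2:  (A=3, B=4, C=3, D=11, E=3, F=12) → (A=2, B=7, C=5, D=10, E=3, F=12)
step 6: fire t1:  (A=2, B=7, C=5, D=10, E=3, F=12) → (A=2, B=7, C=4, D=13, E=3, F=15)
step 7: fire t1:  (A=2, B=7, C=4, D=13, E=3, F=15) → (A=2, B=7, C=3, D=16, E=3, F=18)
step 8: fire t2:  (A=2, B=7, C=3, D=16, E=3, F=18) → (A=1, B=10, C=5, D=15, E=3, F=18)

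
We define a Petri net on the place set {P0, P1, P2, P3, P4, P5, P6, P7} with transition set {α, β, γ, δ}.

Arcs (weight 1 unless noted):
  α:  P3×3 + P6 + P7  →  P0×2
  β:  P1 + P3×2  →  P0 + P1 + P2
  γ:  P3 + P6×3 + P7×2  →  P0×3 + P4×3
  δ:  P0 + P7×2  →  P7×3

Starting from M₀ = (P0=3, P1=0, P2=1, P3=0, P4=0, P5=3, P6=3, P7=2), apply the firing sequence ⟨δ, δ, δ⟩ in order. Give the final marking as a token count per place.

(P0=0, P1=0, P2=1, P3=0, P4=0, P5=3, P6=3, P7=5)

step 1: fire δ:  (P0=3, P1=0, P2=1, P3=0, P4=0, P5=3, P6=3, P7=2) → (P0=2, P1=0, P2=1, P3=0, P4=0, P5=3, P6=3, P7=3)
step 2: fire δ:  (P0=2, P1=0, P2=1, P3=0, P4=0, P5=3, P6=3, P7=3) → (P0=1, P1=0, P2=1, P3=0, P4=0, P5=3, P6=3, P7=4)
step 3: fire δ:  (P0=1, P1=0, P2=1, P3=0, P4=0, P5=3, P6=3, P7=4) → (P0=0, P1=0, P2=1, P3=0, P4=0, P5=3, P6=3, P7=5)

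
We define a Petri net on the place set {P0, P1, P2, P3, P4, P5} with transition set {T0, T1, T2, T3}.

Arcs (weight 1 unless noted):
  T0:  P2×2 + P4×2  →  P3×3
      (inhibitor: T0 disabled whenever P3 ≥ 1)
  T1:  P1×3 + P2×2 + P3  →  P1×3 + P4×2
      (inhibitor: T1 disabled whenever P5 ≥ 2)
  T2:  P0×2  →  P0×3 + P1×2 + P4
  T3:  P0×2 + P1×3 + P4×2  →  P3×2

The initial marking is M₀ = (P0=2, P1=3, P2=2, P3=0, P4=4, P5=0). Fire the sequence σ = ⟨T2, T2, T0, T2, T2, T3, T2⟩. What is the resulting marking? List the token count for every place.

step 1: fire T2:  (P0=2, P1=3, P2=2, P3=0, P4=4, P5=0) → (P0=3, P1=5, P2=2, P3=0, P4=5, P5=0)
step 2: fire T2:  (P0=3, P1=5, P2=2, P3=0, P4=5, P5=0) → (P0=4, P1=7, P2=2, P3=0, P4=6, P5=0)
step 3: fire T0:  (P0=4, P1=7, P2=2, P3=0, P4=6, P5=0) → (P0=4, P1=7, P2=0, P3=3, P4=4, P5=0)
step 4: fire T2:  (P0=4, P1=7, P2=0, P3=3, P4=4, P5=0) → (P0=5, P1=9, P2=0, P3=3, P4=5, P5=0)
step 5: fire T2:  (P0=5, P1=9, P2=0, P3=3, P4=5, P5=0) → (P0=6, P1=11, P2=0, P3=3, P4=6, P5=0)
step 6: fire T3:  (P0=6, P1=11, P2=0, P3=3, P4=6, P5=0) → (P0=4, P1=8, P2=0, P3=5, P4=4, P5=0)
step 7: fire T2:  (P0=4, P1=8, P2=0, P3=5, P4=4, P5=0) → (P0=5, P1=10, P2=0, P3=5, P4=5, P5=0)

(P0=5, P1=10, P2=0, P3=5, P4=5, P5=0)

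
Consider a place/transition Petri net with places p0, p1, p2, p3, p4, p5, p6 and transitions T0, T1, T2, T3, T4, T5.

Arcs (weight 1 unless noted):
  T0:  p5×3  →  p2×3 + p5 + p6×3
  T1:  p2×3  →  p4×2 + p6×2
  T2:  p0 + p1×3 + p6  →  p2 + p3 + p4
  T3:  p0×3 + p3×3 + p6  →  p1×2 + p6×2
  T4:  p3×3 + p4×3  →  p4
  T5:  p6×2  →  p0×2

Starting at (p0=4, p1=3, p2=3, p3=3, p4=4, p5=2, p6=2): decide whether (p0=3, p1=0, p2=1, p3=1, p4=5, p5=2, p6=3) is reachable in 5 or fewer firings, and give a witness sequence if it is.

step 1: fire T1:  (p0=4, p1=3, p2=3, p3=3, p4=4, p5=2, p6=2) → (p0=4, p1=3, p2=0, p3=3, p4=6, p5=2, p6=4)
step 2: fire T2:  (p0=4, p1=3, p2=0, p3=3, p4=6, p5=2, p6=4) → (p0=3, p1=0, p2=1, p3=4, p4=7, p5=2, p6=3)
step 3: fire T4:  (p0=3, p1=0, p2=1, p3=4, p4=7, p5=2, p6=3) → (p0=3, p1=0, p2=1, p3=1, p4=5, p5=2, p6=3)

YES — reachable via ⟨T1, T2, T4⟩ (3 firings)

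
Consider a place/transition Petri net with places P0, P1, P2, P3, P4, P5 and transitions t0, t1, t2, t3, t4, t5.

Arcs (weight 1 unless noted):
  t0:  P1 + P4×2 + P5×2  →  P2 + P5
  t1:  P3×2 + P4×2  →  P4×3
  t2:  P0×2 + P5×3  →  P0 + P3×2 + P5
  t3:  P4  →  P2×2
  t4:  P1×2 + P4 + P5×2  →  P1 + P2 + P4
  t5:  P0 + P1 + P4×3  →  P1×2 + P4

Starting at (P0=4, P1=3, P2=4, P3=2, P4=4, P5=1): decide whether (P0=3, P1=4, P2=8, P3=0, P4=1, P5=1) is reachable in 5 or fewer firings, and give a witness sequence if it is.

step 1: fire t1:  (P0=4, P1=3, P2=4, P3=2, P4=4, P5=1) → (P0=4, P1=3, P2=4, P3=0, P4=5, P5=1)
step 2: fire t3:  (P0=4, P1=3, P2=4, P3=0, P4=5, P5=1) → (P0=4, P1=3, P2=6, P3=0, P4=4, P5=1)
step 3: fire t3:  (P0=4, P1=3, P2=6, P3=0, P4=4, P5=1) → (P0=4, P1=3, P2=8, P3=0, P4=3, P5=1)
step 4: fire t5:  (P0=4, P1=3, P2=8, P3=0, P4=3, P5=1) → (P0=3, P1=4, P2=8, P3=0, P4=1, P5=1)

YES — reachable via ⟨t1, t3, t3, t5⟩ (4 firings)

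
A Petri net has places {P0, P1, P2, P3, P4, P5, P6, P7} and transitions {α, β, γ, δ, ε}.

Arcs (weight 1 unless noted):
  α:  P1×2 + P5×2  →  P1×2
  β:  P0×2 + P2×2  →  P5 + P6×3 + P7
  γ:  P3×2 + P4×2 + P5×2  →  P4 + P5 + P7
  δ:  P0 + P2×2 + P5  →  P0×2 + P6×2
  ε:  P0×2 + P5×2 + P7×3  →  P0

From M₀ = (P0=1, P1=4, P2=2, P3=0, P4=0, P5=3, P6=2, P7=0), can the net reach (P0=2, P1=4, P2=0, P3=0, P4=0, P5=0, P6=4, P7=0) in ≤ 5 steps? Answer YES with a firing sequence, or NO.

YES — reachable via ⟨α, δ⟩ (2 firings)

step 1: fire α:  (P0=1, P1=4, P2=2, P3=0, P4=0, P5=3, P6=2, P7=0) → (P0=1, P1=4, P2=2, P3=0, P4=0, P5=1, P6=2, P7=0)
step 2: fire δ:  (P0=1, P1=4, P2=2, P3=0, P4=0, P5=1, P6=2, P7=0) → (P0=2, P1=4, P2=0, P3=0, P4=0, P5=0, P6=4, P7=0)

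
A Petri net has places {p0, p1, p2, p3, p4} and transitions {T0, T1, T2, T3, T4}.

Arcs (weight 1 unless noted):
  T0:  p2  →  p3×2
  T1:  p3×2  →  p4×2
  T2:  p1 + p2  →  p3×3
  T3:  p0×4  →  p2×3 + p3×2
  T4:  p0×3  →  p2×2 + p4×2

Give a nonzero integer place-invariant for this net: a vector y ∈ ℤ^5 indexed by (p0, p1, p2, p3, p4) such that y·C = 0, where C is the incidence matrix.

Incidence matrix C (rows=places, cols=transitions):
       T0   T1   T2   T3   T4
   p0   0    0    0   -4   -3
   p1   0    0   -1    0    0
   p2  -1    0   -1    3    2
   p3   2   -2    3    2    0
   p4   0    2    0    0    2

Candidate y = [2, 1, 2, 1, 1]; check y·C column-wise:
  col T0: 2·0 + 1·0 + 2·-1 + 1·2 + 1·0 = 0
  col T1: 2·0 + 1·0 + 2·0 + 1·-2 + 1·2 = 0
  col T2: 2·0 + 1·-1 + 2·-1 + 1·3 + 1·0 = 0
  col T3: 2·-4 + 1·0 + 2·3 + 1·2 + 1·0 = 0
  col T4: 2·-3 + 1·0 + 2·2 + 1·0 + 1·2 = 0

y = (p0:2, p1:1, p2:2, p3:1, p4:1)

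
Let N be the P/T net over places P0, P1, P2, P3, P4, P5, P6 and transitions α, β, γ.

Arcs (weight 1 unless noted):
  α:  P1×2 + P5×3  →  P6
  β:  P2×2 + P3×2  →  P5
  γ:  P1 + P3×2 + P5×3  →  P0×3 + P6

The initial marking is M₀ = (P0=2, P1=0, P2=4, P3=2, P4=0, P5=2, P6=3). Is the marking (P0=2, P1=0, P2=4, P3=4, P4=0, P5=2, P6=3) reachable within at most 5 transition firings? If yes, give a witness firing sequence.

depth 0: 1 marking
depth 1: 2 markings reached so far
depth 2: 2 markings reached so far
(frontier empty at depth 2; search complete)
target is not among the 2 markings reachable within 5 steps

NO — not reachable within 5 firings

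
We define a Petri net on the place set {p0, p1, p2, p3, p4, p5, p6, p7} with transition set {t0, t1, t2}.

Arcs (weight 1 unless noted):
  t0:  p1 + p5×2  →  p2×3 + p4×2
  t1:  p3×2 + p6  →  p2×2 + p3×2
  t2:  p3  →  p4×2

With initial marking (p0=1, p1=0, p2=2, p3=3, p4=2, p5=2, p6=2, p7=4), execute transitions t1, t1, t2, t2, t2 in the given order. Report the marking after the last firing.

step 1: fire t1:  (p0=1, p1=0, p2=2, p3=3, p4=2, p5=2, p6=2, p7=4) → (p0=1, p1=0, p2=4, p3=3, p4=2, p5=2, p6=1, p7=4)
step 2: fire t1:  (p0=1, p1=0, p2=4, p3=3, p4=2, p5=2, p6=1, p7=4) → (p0=1, p1=0, p2=6, p3=3, p4=2, p5=2, p6=0, p7=4)
step 3: fire t2:  (p0=1, p1=0, p2=6, p3=3, p4=2, p5=2, p6=0, p7=4) → (p0=1, p1=0, p2=6, p3=2, p4=4, p5=2, p6=0, p7=4)
step 4: fire t2:  (p0=1, p1=0, p2=6, p3=2, p4=4, p5=2, p6=0, p7=4) → (p0=1, p1=0, p2=6, p3=1, p4=6, p5=2, p6=0, p7=4)
step 5: fire t2:  (p0=1, p1=0, p2=6, p3=1, p4=6, p5=2, p6=0, p7=4) → (p0=1, p1=0, p2=6, p3=0, p4=8, p5=2, p6=0, p7=4)

(p0=1, p1=0, p2=6, p3=0, p4=8, p5=2, p6=0, p7=4)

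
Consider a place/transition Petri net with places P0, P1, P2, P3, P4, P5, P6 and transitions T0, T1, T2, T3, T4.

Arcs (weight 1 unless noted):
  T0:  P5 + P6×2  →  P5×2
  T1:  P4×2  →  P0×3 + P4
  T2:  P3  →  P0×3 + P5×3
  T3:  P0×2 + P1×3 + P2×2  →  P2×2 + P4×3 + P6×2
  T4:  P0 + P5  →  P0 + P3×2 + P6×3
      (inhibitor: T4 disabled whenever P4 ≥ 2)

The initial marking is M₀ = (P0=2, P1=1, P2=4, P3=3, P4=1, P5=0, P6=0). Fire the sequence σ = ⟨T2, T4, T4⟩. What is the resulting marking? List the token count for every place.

step 1: fire T2:  (P0=2, P1=1, P2=4, P3=3, P4=1, P5=0, P6=0) → (P0=5, P1=1, P2=4, P3=2, P4=1, P5=3, P6=0)
step 2: fire T4:  (P0=5, P1=1, P2=4, P3=2, P4=1, P5=3, P6=0) → (P0=5, P1=1, P2=4, P3=4, P4=1, P5=2, P6=3)
step 3: fire T4:  (P0=5, P1=1, P2=4, P3=4, P4=1, P5=2, P6=3) → (P0=5, P1=1, P2=4, P3=6, P4=1, P5=1, P6=6)

(P0=5, P1=1, P2=4, P3=6, P4=1, P5=1, P6=6)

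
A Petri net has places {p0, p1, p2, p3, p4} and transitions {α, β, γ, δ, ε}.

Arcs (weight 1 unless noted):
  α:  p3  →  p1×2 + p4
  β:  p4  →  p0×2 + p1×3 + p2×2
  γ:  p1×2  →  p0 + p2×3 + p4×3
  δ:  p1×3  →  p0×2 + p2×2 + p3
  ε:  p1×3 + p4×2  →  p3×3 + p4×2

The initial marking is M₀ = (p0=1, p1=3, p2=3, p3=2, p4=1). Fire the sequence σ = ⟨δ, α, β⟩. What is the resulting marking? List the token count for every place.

step 1: fire δ:  (p0=1, p1=3, p2=3, p3=2, p4=1) → (p0=3, p1=0, p2=5, p3=3, p4=1)
step 2: fire α:  (p0=3, p1=0, p2=5, p3=3, p4=1) → (p0=3, p1=2, p2=5, p3=2, p4=2)
step 3: fire β:  (p0=3, p1=2, p2=5, p3=2, p4=2) → (p0=5, p1=5, p2=7, p3=2, p4=1)

(p0=5, p1=5, p2=7, p3=2, p4=1)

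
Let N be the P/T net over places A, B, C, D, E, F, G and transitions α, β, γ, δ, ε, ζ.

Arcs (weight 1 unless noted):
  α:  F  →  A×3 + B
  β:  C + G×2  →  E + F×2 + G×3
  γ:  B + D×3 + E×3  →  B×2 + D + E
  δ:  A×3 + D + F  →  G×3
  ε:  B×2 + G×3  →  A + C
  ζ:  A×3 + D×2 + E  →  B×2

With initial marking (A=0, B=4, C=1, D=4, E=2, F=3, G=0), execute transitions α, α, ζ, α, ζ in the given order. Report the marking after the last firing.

(A=3, B=11, C=1, D=0, E=0, F=0, G=0)

step 1: fire α:  (A=0, B=4, C=1, D=4, E=2, F=3, G=0) → (A=3, B=5, C=1, D=4, E=2, F=2, G=0)
step 2: fire α:  (A=3, B=5, C=1, D=4, E=2, F=2, G=0) → (A=6, B=6, C=1, D=4, E=2, F=1, G=0)
step 3: fire ζ:  (A=6, B=6, C=1, D=4, E=2, F=1, G=0) → (A=3, B=8, C=1, D=2, E=1, F=1, G=0)
step 4: fire α:  (A=3, B=8, C=1, D=2, E=1, F=1, G=0) → (A=6, B=9, C=1, D=2, E=1, F=0, G=0)
step 5: fire ζ:  (A=6, B=9, C=1, D=2, E=1, F=0, G=0) → (A=3, B=11, C=1, D=0, E=0, F=0, G=0)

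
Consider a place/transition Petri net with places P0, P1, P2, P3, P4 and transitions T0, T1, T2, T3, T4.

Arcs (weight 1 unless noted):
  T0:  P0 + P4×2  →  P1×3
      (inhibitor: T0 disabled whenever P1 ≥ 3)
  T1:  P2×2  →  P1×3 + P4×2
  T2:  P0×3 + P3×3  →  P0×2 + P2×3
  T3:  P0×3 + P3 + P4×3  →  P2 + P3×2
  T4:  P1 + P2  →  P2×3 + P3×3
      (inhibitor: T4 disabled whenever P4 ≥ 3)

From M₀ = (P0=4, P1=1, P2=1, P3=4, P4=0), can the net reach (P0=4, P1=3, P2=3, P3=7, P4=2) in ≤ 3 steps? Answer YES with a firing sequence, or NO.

NO — not reachable within 3 firings

depth 0: 1 marking
depth 1: 3 markings reached so far
depth 2: 6 markings reached so far
depth 3: 10 markings reached so far
target is not among the 10 markings reachable within 3 steps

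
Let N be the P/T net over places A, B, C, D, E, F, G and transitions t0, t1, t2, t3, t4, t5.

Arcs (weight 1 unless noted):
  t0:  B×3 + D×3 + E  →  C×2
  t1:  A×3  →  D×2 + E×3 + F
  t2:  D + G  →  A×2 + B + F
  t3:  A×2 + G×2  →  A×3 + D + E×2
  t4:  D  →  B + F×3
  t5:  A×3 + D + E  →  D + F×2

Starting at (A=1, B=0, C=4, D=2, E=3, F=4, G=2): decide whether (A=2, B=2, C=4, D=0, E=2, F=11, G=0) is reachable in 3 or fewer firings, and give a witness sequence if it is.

depth 0: 1 marking
depth 1: 3 markings reached so far
depth 2: 8 markings reached so far
depth 3: 12 markings reached so far
target is not among the 12 markings reachable within 3 steps

NO — not reachable within 3 firings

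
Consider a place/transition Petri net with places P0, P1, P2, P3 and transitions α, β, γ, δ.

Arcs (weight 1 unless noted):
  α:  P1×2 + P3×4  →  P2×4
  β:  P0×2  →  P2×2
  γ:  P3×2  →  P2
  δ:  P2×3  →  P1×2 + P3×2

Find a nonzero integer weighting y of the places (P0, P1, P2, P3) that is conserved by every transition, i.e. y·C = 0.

y = (P0:2, P1:2, P2:2, P3:1)

Incidence matrix C (rows=places, cols=transitions):
        α    β    γ    δ
   P0   0   -2    0    0
   P1  -2    0    0    2
   P2   4    2    1   -3
   P3  -4    0   -2    2

Candidate y = [2, 2, 2, 1]; check y·C column-wise:
  col α: 2·0 + 2·-2 + 2·4 + 1·-4 = 0
  col β: 2·-2 + 2·0 + 2·2 + 1·0 = 0
  col γ: 2·0 + 2·0 + 2·1 + 1·-2 = 0
  col δ: 2·0 + 2·2 + 2·-3 + 1·2 = 0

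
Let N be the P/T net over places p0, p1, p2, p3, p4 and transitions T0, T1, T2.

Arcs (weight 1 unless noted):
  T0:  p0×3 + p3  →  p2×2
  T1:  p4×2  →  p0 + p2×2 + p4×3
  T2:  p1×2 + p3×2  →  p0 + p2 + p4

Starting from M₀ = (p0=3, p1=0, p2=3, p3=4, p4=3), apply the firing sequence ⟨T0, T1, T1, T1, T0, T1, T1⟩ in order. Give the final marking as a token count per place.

step 1: fire T0:  (p0=3, p1=0, p2=3, p3=4, p4=3) → (p0=0, p1=0, p2=5, p3=3, p4=3)
step 2: fire T1:  (p0=0, p1=0, p2=5, p3=3, p4=3) → (p0=1, p1=0, p2=7, p3=3, p4=4)
step 3: fire T1:  (p0=1, p1=0, p2=7, p3=3, p4=4) → (p0=2, p1=0, p2=9, p3=3, p4=5)
step 4: fire T1:  (p0=2, p1=0, p2=9, p3=3, p4=5) → (p0=3, p1=0, p2=11, p3=3, p4=6)
step 5: fire T0:  (p0=3, p1=0, p2=11, p3=3, p4=6) → (p0=0, p1=0, p2=13, p3=2, p4=6)
step 6: fire T1:  (p0=0, p1=0, p2=13, p3=2, p4=6) → (p0=1, p1=0, p2=15, p3=2, p4=7)
step 7: fire T1:  (p0=1, p1=0, p2=15, p3=2, p4=7) → (p0=2, p1=0, p2=17, p3=2, p4=8)

(p0=2, p1=0, p2=17, p3=2, p4=8)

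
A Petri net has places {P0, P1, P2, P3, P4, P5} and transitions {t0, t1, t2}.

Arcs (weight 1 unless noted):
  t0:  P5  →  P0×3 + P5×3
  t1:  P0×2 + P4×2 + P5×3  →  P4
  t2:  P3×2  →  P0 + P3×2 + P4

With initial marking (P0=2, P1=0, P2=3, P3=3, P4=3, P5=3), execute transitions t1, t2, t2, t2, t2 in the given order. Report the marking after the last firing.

(P0=4, P1=0, P2=3, P3=3, P4=6, P5=0)

step 1: fire t1:  (P0=2, P1=0, P2=3, P3=3, P4=3, P5=3) → (P0=0, P1=0, P2=3, P3=3, P4=2, P5=0)
step 2: fire t2:  (P0=0, P1=0, P2=3, P3=3, P4=2, P5=0) → (P0=1, P1=0, P2=3, P3=3, P4=3, P5=0)
step 3: fire t2:  (P0=1, P1=0, P2=3, P3=3, P4=3, P5=0) → (P0=2, P1=0, P2=3, P3=3, P4=4, P5=0)
step 4: fire t2:  (P0=2, P1=0, P2=3, P3=3, P4=4, P5=0) → (P0=3, P1=0, P2=3, P3=3, P4=5, P5=0)
step 5: fire t2:  (P0=3, P1=0, P2=3, P3=3, P4=5, P5=0) → (P0=4, P1=0, P2=3, P3=3, P4=6, P5=0)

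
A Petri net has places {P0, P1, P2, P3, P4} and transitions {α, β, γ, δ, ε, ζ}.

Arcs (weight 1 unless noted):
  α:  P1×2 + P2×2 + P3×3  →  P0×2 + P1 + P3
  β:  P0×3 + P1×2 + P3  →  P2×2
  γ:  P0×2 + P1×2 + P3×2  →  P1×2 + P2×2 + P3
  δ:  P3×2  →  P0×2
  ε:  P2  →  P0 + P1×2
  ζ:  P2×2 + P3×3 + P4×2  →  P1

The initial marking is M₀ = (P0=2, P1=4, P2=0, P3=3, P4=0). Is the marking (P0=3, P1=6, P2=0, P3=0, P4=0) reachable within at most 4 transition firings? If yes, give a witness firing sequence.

YES — reachable via ⟨δ, β, ε, ε⟩ (4 firings)

step 1: fire δ:  (P0=2, P1=4, P2=0, P3=3, P4=0) → (P0=4, P1=4, P2=0, P3=1, P4=0)
step 2: fire β:  (P0=4, P1=4, P2=0, P3=1, P4=0) → (P0=1, P1=2, P2=2, P3=0, P4=0)
step 3: fire ε:  (P0=1, P1=2, P2=2, P3=0, P4=0) → (P0=2, P1=4, P2=1, P3=0, P4=0)
step 4: fire ε:  (P0=2, P1=4, P2=1, P3=0, P4=0) → (P0=3, P1=6, P2=0, P3=0, P4=0)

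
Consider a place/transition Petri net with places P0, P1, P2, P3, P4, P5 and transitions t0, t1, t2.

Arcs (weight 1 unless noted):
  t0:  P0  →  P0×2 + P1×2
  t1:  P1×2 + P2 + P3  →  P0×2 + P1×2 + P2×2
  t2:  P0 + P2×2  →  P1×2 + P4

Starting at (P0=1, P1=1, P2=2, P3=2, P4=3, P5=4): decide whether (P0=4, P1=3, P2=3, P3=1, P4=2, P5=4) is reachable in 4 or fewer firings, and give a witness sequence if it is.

depth 0: 1 marking
depth 1: 3 markings reached so far
depth 2: 6 markings reached so far
depth 3: 11 markings reached so far
depth 4: 17 markings reached so far
target is not among the 17 markings reachable within 4 steps

NO — not reachable within 4 firings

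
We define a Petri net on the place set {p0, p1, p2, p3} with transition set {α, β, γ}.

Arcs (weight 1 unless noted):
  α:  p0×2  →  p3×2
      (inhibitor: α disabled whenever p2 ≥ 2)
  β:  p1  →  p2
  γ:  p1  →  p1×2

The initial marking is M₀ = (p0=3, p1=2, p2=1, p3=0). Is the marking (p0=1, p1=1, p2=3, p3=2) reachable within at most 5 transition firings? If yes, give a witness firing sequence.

step 1: fire α:  (p0=3, p1=2, p2=1, p3=0) → (p0=1, p1=2, p2=1, p3=2)
step 2: fire β:  (p0=1, p1=2, p2=1, p3=2) → (p0=1, p1=1, p2=2, p3=2)
step 3: fire γ:  (p0=1, p1=1, p2=2, p3=2) → (p0=1, p1=2, p2=2, p3=2)
step 4: fire β:  (p0=1, p1=2, p2=2, p3=2) → (p0=1, p1=1, p2=3, p3=2)

YES — reachable via ⟨α, β, γ, β⟩ (4 firings)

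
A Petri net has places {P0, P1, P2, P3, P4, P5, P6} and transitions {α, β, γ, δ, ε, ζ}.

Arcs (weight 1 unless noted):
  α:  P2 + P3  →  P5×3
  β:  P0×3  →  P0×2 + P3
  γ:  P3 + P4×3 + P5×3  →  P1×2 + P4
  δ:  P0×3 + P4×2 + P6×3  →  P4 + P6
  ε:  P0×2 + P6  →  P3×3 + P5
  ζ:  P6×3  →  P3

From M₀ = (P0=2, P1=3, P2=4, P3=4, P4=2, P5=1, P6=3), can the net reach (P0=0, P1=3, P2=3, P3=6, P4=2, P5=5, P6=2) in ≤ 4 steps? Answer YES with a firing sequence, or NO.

YES — reachable via ⟨α, ε⟩ (2 firings)

step 1: fire α:  (P0=2, P1=3, P2=4, P3=4, P4=2, P5=1, P6=3) → (P0=2, P1=3, P2=3, P3=3, P4=2, P5=4, P6=3)
step 2: fire ε:  (P0=2, P1=3, P2=3, P3=3, P4=2, P5=4, P6=3) → (P0=0, P1=3, P2=3, P3=6, P4=2, P5=5, P6=2)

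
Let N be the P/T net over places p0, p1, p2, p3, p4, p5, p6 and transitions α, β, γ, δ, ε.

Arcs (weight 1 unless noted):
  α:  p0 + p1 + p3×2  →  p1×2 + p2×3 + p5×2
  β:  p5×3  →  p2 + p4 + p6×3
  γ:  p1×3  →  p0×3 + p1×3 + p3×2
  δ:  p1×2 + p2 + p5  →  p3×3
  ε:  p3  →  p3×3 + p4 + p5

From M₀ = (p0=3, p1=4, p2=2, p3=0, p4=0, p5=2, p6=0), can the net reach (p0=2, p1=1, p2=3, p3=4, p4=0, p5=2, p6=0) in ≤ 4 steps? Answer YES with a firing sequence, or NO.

step 1: fire δ:  (p0=3, p1=4, p2=2, p3=0, p4=0, p5=2, p6=0) → (p0=3, p1=2, p2=1, p3=3, p4=0, p5=1, p6=0)
step 2: fire α:  (p0=3, p1=2, p2=1, p3=3, p4=0, p5=1, p6=0) → (p0=2, p1=3, p2=4, p3=1, p4=0, p5=3, p6=0)
step 3: fire δ:  (p0=2, p1=3, p2=4, p3=1, p4=0, p5=3, p6=0) → (p0=2, p1=1, p2=3, p3=4, p4=0, p5=2, p6=0)

YES — reachable via ⟨δ, α, δ⟩ (3 firings)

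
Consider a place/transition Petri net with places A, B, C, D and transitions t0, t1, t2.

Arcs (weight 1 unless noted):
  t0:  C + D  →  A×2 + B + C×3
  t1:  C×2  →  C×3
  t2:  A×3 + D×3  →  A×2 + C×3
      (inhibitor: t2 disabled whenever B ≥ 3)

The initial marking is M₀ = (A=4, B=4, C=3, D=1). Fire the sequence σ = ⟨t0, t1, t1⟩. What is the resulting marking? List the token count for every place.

step 1: fire t0:  (A=4, B=4, C=3, D=1) → (A=6, B=5, C=5, D=0)
step 2: fire t1:  (A=6, B=5, C=5, D=0) → (A=6, B=5, C=6, D=0)
step 3: fire t1:  (A=6, B=5, C=6, D=0) → (A=6, B=5, C=7, D=0)

(A=6, B=5, C=7, D=0)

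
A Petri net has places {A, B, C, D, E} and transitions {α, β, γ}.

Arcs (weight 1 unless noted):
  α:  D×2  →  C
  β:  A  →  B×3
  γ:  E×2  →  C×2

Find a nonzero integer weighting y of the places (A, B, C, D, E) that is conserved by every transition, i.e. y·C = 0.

Incidence matrix C (rows=places, cols=transitions):
        α    β    γ
    A   0   -1    0
    B   0    3    0
    C   1    0    2
    D  -2    0    0
    E   0    0   -2

Candidate y = [3, 1, 0, 0, 0]; check y·C column-wise:
  col α: 3·0 + 1·0 + 0·1 + 0·-2 = 0
  col β: 3·-1 + 1·3 = 0
  col γ: 3·0 + 1·0 + 0·2 + 0·-2 = 0

y = (A:3, B:1, C:0, D:0, E:0)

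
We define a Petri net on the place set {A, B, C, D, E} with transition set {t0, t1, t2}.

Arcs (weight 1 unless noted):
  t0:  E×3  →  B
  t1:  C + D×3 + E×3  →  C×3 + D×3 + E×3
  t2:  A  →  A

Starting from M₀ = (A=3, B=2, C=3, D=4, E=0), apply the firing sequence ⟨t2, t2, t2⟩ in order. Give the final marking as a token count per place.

(A=3, B=2, C=3, D=4, E=0)

step 1: fire t2:  (A=3, B=2, C=3, D=4, E=0) → (A=3, B=2, C=3, D=4, E=0)
step 2: fire t2:  (A=3, B=2, C=3, D=4, E=0) → (A=3, B=2, C=3, D=4, E=0)
step 3: fire t2:  (A=3, B=2, C=3, D=4, E=0) → (A=3, B=2, C=3, D=4, E=0)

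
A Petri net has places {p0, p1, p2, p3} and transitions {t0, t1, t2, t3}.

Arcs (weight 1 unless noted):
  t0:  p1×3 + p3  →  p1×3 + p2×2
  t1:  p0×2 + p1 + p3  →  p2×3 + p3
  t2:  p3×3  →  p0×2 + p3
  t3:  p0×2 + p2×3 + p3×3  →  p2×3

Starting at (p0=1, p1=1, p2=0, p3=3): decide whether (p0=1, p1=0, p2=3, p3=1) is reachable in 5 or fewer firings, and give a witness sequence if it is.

step 1: fire t2:  (p0=1, p1=1, p2=0, p3=3) → (p0=3, p1=1, p2=0, p3=1)
step 2: fire t1:  (p0=3, p1=1, p2=0, p3=1) → (p0=1, p1=0, p2=3, p3=1)

YES — reachable via ⟨t2, t1⟩ (2 firings)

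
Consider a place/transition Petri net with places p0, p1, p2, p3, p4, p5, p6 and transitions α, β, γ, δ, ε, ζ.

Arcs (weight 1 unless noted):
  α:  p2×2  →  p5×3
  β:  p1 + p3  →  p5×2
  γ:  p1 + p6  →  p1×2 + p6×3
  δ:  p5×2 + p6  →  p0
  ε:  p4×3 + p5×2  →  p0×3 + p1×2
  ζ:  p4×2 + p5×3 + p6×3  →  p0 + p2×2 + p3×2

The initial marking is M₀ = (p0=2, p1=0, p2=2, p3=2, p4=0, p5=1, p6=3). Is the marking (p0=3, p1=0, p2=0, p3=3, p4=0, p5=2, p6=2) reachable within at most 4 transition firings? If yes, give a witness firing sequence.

depth 0: 1 marking
depth 1: 2 markings reached so far
depth 2: 3 markings reached so far
depth 3: 4 markings reached so far
depth 4: 4 markings reached so far
(frontier empty at depth 4; search complete)
target is not among the 4 markings reachable within 4 steps

NO — not reachable within 4 firings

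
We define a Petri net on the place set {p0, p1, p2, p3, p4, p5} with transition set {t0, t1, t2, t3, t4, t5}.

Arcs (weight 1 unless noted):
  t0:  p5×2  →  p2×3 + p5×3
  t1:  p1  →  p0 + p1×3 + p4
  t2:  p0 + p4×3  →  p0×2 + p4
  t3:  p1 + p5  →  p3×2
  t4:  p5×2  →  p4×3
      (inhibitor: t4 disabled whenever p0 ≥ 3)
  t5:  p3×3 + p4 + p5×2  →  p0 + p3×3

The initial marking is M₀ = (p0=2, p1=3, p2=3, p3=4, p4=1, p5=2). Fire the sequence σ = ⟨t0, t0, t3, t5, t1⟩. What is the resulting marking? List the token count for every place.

step 1: fire t0:  (p0=2, p1=3, p2=3, p3=4, p4=1, p5=2) → (p0=2, p1=3, p2=6, p3=4, p4=1, p5=3)
step 2: fire t0:  (p0=2, p1=3, p2=6, p3=4, p4=1, p5=3) → (p0=2, p1=3, p2=9, p3=4, p4=1, p5=4)
step 3: fire t3:  (p0=2, p1=3, p2=9, p3=4, p4=1, p5=4) → (p0=2, p1=2, p2=9, p3=6, p4=1, p5=3)
step 4: fire t5:  (p0=2, p1=2, p2=9, p3=6, p4=1, p5=3) → (p0=3, p1=2, p2=9, p3=6, p4=0, p5=1)
step 5: fire t1:  (p0=3, p1=2, p2=9, p3=6, p4=0, p5=1) → (p0=4, p1=4, p2=9, p3=6, p4=1, p5=1)

(p0=4, p1=4, p2=9, p3=6, p4=1, p5=1)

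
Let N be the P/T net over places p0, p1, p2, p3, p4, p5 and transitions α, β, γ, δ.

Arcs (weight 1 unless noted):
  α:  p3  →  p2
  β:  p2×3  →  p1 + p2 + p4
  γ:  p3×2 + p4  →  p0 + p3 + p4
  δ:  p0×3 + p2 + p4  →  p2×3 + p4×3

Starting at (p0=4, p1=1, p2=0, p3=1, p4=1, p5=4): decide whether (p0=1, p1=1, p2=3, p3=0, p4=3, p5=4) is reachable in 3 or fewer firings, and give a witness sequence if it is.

YES — reachable via ⟨α, δ⟩ (2 firings)

step 1: fire α:  (p0=4, p1=1, p2=0, p3=1, p4=1, p5=4) → (p0=4, p1=1, p2=1, p3=0, p4=1, p5=4)
step 2: fire δ:  (p0=4, p1=1, p2=1, p3=0, p4=1, p5=4) → (p0=1, p1=1, p2=3, p3=0, p4=3, p5=4)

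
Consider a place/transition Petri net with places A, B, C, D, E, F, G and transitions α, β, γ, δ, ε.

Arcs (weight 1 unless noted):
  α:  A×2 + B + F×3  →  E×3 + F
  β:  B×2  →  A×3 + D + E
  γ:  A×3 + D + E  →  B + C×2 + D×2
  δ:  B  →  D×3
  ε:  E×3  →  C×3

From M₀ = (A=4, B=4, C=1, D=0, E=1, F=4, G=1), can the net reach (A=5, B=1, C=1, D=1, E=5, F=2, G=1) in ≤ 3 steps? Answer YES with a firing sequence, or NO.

YES — reachable via ⟨α, β⟩ (2 firings)

step 1: fire α:  (A=4, B=4, C=1, D=0, E=1, F=4, G=1) → (A=2, B=3, C=1, D=0, E=4, F=2, G=1)
step 2: fire β:  (A=2, B=3, C=1, D=0, E=4, F=2, G=1) → (A=5, B=1, C=1, D=1, E=5, F=2, G=1)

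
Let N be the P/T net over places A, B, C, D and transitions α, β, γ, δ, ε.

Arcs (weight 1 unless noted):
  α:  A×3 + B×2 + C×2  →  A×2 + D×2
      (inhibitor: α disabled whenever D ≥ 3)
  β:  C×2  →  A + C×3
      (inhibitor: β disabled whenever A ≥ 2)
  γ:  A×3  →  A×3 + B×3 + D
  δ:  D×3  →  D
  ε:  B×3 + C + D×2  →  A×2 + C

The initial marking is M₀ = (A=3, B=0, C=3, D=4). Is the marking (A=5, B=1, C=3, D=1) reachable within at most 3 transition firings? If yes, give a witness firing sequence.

depth 0: 1 marking
depth 1: 3 markings reached so far
depth 2: 6 markings reached so far
depth 3: 11 markings reached so far
target is not among the 11 markings reachable within 3 steps

NO — not reachable within 3 firings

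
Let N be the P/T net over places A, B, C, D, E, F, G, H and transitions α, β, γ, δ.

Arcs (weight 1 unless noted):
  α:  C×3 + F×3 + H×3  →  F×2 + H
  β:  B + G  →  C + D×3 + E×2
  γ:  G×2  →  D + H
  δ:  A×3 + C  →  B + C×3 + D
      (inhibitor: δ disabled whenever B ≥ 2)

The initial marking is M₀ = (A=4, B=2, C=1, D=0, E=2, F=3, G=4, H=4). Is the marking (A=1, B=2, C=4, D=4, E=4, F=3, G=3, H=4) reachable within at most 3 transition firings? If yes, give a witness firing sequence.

YES — reachable via ⟨β, δ⟩ (2 firings)

step 1: fire β:  (A=4, B=2, C=1, D=0, E=2, F=3, G=4, H=4) → (A=4, B=1, C=2, D=3, E=4, F=3, G=3, H=4)
step 2: fire δ:  (A=4, B=1, C=2, D=3, E=4, F=3, G=3, H=4) → (A=1, B=2, C=4, D=4, E=4, F=3, G=3, H=4)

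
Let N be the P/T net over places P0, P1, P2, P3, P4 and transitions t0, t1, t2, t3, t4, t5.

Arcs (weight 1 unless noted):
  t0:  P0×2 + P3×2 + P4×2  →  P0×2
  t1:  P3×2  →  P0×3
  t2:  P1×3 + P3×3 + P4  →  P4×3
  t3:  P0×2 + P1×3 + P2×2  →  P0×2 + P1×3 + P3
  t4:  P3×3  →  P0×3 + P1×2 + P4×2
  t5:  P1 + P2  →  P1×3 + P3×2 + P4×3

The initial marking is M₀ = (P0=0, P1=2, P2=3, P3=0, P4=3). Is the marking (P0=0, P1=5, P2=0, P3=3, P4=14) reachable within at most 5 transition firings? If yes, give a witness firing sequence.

step 1: fire t5:  (P0=0, P1=2, P2=3, P3=0, P4=3) → (P0=0, P1=4, P2=2, P3=2, P4=6)
step 2: fire t5:  (P0=0, P1=4, P2=2, P3=2, P4=6) → (P0=0, P1=6, P2=1, P3=4, P4=9)
step 3: fire t2:  (P0=0, P1=6, P2=1, P3=4, P4=9) → (P0=0, P1=3, P2=1, P3=1, P4=11)
step 4: fire t5:  (P0=0, P1=3, P2=1, P3=1, P4=11) → (P0=0, P1=5, P2=0, P3=3, P4=14)

YES — reachable via ⟨t5, t5, t2, t5⟩ (4 firings)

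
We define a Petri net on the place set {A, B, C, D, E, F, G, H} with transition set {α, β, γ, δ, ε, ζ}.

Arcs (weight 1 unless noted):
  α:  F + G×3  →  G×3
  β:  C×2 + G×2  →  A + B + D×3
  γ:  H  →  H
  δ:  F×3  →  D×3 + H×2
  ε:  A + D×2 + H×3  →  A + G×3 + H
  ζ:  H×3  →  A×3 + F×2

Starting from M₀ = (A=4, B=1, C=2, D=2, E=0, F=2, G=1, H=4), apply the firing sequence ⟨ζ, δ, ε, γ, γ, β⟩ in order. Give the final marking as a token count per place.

(A=8, B=2, C=0, D=6, E=0, F=1, G=2, H=1)

step 1: fire ζ:  (A=4, B=1, C=2, D=2, E=0, F=2, G=1, H=4) → (A=7, B=1, C=2, D=2, E=0, F=4, G=1, H=1)
step 2: fire δ:  (A=7, B=1, C=2, D=2, E=0, F=4, G=1, H=1) → (A=7, B=1, C=2, D=5, E=0, F=1, G=1, H=3)
step 3: fire ε:  (A=7, B=1, C=2, D=5, E=0, F=1, G=1, H=3) → (A=7, B=1, C=2, D=3, E=0, F=1, G=4, H=1)
step 4: fire γ:  (A=7, B=1, C=2, D=3, E=0, F=1, G=4, H=1) → (A=7, B=1, C=2, D=3, E=0, F=1, G=4, H=1)
step 5: fire γ:  (A=7, B=1, C=2, D=3, E=0, F=1, G=4, H=1) → (A=7, B=1, C=2, D=3, E=0, F=1, G=4, H=1)
step 6: fire β:  (A=7, B=1, C=2, D=3, E=0, F=1, G=4, H=1) → (A=8, B=2, C=0, D=6, E=0, F=1, G=2, H=1)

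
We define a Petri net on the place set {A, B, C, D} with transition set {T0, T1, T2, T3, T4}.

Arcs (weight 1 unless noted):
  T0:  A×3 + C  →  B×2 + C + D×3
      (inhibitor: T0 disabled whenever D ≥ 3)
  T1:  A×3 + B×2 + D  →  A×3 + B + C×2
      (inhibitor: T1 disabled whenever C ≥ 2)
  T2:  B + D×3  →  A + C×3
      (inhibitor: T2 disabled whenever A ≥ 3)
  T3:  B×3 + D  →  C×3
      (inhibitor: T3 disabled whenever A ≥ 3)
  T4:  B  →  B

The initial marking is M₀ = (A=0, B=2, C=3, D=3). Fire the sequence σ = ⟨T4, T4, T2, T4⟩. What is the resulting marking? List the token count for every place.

(A=1, B=1, C=6, D=0)

step 1: fire T4:  (A=0, B=2, C=3, D=3) → (A=0, B=2, C=3, D=3)
step 2: fire T4:  (A=0, B=2, C=3, D=3) → (A=0, B=2, C=3, D=3)
step 3: fire T2:  (A=0, B=2, C=3, D=3) → (A=1, B=1, C=6, D=0)
step 4: fire T4:  (A=1, B=1, C=6, D=0) → (A=1, B=1, C=6, D=0)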